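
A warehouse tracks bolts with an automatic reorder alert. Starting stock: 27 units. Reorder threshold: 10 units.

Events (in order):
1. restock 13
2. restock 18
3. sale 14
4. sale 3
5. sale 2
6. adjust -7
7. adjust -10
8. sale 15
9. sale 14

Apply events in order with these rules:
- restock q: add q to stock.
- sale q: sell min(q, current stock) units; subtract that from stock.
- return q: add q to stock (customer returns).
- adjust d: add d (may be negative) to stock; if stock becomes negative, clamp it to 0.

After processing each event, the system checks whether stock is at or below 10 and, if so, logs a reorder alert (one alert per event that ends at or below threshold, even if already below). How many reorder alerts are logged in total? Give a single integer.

Processing events:
Start: stock = 27
  Event 1 (restock 13): 27 + 13 = 40
  Event 2 (restock 18): 40 + 18 = 58
  Event 3 (sale 14): sell min(14,58)=14. stock: 58 - 14 = 44. total_sold = 14
  Event 4 (sale 3): sell min(3,44)=3. stock: 44 - 3 = 41. total_sold = 17
  Event 5 (sale 2): sell min(2,41)=2. stock: 41 - 2 = 39. total_sold = 19
  Event 6 (adjust -7): 39 + -7 = 32
  Event 7 (adjust -10): 32 + -10 = 22
  Event 8 (sale 15): sell min(15,22)=15. stock: 22 - 15 = 7. total_sold = 34
  Event 9 (sale 14): sell min(14,7)=7. stock: 7 - 7 = 0. total_sold = 41
Final: stock = 0, total_sold = 41

Checking against threshold 10:
  After event 1: stock=40 > 10
  After event 2: stock=58 > 10
  After event 3: stock=44 > 10
  After event 4: stock=41 > 10
  After event 5: stock=39 > 10
  After event 6: stock=32 > 10
  After event 7: stock=22 > 10
  After event 8: stock=7 <= 10 -> ALERT
  After event 9: stock=0 <= 10 -> ALERT
Alert events: [8, 9]. Count = 2

Answer: 2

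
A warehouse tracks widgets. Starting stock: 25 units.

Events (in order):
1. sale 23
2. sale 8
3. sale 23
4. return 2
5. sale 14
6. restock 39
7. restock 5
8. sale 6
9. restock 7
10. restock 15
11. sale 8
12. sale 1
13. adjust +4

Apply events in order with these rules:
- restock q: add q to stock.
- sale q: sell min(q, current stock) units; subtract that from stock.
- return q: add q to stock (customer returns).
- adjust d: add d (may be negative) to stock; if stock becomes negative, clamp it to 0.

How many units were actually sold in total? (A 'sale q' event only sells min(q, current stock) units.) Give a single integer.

Processing events:
Start: stock = 25
  Event 1 (sale 23): sell min(23,25)=23. stock: 25 - 23 = 2. total_sold = 23
  Event 2 (sale 8): sell min(8,2)=2. stock: 2 - 2 = 0. total_sold = 25
  Event 3 (sale 23): sell min(23,0)=0. stock: 0 - 0 = 0. total_sold = 25
  Event 4 (return 2): 0 + 2 = 2
  Event 5 (sale 14): sell min(14,2)=2. stock: 2 - 2 = 0. total_sold = 27
  Event 6 (restock 39): 0 + 39 = 39
  Event 7 (restock 5): 39 + 5 = 44
  Event 8 (sale 6): sell min(6,44)=6. stock: 44 - 6 = 38. total_sold = 33
  Event 9 (restock 7): 38 + 7 = 45
  Event 10 (restock 15): 45 + 15 = 60
  Event 11 (sale 8): sell min(8,60)=8. stock: 60 - 8 = 52. total_sold = 41
  Event 12 (sale 1): sell min(1,52)=1. stock: 52 - 1 = 51. total_sold = 42
  Event 13 (adjust +4): 51 + 4 = 55
Final: stock = 55, total_sold = 42

Answer: 42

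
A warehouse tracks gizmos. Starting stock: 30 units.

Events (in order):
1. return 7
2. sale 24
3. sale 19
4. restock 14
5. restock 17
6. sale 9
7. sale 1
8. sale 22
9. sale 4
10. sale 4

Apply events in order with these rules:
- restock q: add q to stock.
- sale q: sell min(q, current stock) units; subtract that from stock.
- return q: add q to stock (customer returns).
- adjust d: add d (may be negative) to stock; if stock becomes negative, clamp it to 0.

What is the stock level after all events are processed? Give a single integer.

Processing events:
Start: stock = 30
  Event 1 (return 7): 30 + 7 = 37
  Event 2 (sale 24): sell min(24,37)=24. stock: 37 - 24 = 13. total_sold = 24
  Event 3 (sale 19): sell min(19,13)=13. stock: 13 - 13 = 0. total_sold = 37
  Event 4 (restock 14): 0 + 14 = 14
  Event 5 (restock 17): 14 + 17 = 31
  Event 6 (sale 9): sell min(9,31)=9. stock: 31 - 9 = 22. total_sold = 46
  Event 7 (sale 1): sell min(1,22)=1. stock: 22 - 1 = 21. total_sold = 47
  Event 8 (sale 22): sell min(22,21)=21. stock: 21 - 21 = 0. total_sold = 68
  Event 9 (sale 4): sell min(4,0)=0. stock: 0 - 0 = 0. total_sold = 68
  Event 10 (sale 4): sell min(4,0)=0. stock: 0 - 0 = 0. total_sold = 68
Final: stock = 0, total_sold = 68

Answer: 0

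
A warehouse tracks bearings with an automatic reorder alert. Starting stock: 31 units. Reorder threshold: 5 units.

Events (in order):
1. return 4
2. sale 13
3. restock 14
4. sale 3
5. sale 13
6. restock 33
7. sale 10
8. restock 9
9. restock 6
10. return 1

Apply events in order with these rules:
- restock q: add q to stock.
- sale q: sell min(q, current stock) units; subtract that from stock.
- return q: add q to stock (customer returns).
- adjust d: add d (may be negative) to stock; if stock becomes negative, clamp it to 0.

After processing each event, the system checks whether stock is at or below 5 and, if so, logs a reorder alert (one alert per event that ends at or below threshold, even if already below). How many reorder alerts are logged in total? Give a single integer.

Answer: 0

Derivation:
Processing events:
Start: stock = 31
  Event 1 (return 4): 31 + 4 = 35
  Event 2 (sale 13): sell min(13,35)=13. stock: 35 - 13 = 22. total_sold = 13
  Event 3 (restock 14): 22 + 14 = 36
  Event 4 (sale 3): sell min(3,36)=3. stock: 36 - 3 = 33. total_sold = 16
  Event 5 (sale 13): sell min(13,33)=13. stock: 33 - 13 = 20. total_sold = 29
  Event 6 (restock 33): 20 + 33 = 53
  Event 7 (sale 10): sell min(10,53)=10. stock: 53 - 10 = 43. total_sold = 39
  Event 8 (restock 9): 43 + 9 = 52
  Event 9 (restock 6): 52 + 6 = 58
  Event 10 (return 1): 58 + 1 = 59
Final: stock = 59, total_sold = 39

Checking against threshold 5:
  After event 1: stock=35 > 5
  After event 2: stock=22 > 5
  After event 3: stock=36 > 5
  After event 4: stock=33 > 5
  After event 5: stock=20 > 5
  After event 6: stock=53 > 5
  After event 7: stock=43 > 5
  After event 8: stock=52 > 5
  After event 9: stock=58 > 5
  After event 10: stock=59 > 5
Alert events: []. Count = 0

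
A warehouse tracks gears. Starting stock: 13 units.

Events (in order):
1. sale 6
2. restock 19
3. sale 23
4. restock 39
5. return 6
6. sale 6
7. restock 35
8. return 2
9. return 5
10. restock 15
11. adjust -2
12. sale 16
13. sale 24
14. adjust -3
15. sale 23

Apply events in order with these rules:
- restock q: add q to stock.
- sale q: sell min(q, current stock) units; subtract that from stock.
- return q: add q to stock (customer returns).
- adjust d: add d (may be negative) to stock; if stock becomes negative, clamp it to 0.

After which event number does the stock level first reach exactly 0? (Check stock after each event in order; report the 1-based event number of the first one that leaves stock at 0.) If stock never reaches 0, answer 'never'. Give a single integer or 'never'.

Processing events:
Start: stock = 13
  Event 1 (sale 6): sell min(6,13)=6. stock: 13 - 6 = 7. total_sold = 6
  Event 2 (restock 19): 7 + 19 = 26
  Event 3 (sale 23): sell min(23,26)=23. stock: 26 - 23 = 3. total_sold = 29
  Event 4 (restock 39): 3 + 39 = 42
  Event 5 (return 6): 42 + 6 = 48
  Event 6 (sale 6): sell min(6,48)=6. stock: 48 - 6 = 42. total_sold = 35
  Event 7 (restock 35): 42 + 35 = 77
  Event 8 (return 2): 77 + 2 = 79
  Event 9 (return 5): 79 + 5 = 84
  Event 10 (restock 15): 84 + 15 = 99
  Event 11 (adjust -2): 99 + -2 = 97
  Event 12 (sale 16): sell min(16,97)=16. stock: 97 - 16 = 81. total_sold = 51
  Event 13 (sale 24): sell min(24,81)=24. stock: 81 - 24 = 57. total_sold = 75
  Event 14 (adjust -3): 57 + -3 = 54
  Event 15 (sale 23): sell min(23,54)=23. stock: 54 - 23 = 31. total_sold = 98
Final: stock = 31, total_sold = 98

Stock never reaches 0.

Answer: never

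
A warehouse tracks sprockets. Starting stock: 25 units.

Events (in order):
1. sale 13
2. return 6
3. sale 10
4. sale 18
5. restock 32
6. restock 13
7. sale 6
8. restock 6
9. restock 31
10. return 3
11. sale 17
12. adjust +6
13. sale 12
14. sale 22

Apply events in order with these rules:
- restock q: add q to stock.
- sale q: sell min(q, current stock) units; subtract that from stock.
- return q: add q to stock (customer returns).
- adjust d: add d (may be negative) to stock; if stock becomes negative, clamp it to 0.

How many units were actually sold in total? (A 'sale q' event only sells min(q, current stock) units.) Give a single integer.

Answer: 88

Derivation:
Processing events:
Start: stock = 25
  Event 1 (sale 13): sell min(13,25)=13. stock: 25 - 13 = 12. total_sold = 13
  Event 2 (return 6): 12 + 6 = 18
  Event 3 (sale 10): sell min(10,18)=10. stock: 18 - 10 = 8. total_sold = 23
  Event 4 (sale 18): sell min(18,8)=8. stock: 8 - 8 = 0. total_sold = 31
  Event 5 (restock 32): 0 + 32 = 32
  Event 6 (restock 13): 32 + 13 = 45
  Event 7 (sale 6): sell min(6,45)=6. stock: 45 - 6 = 39. total_sold = 37
  Event 8 (restock 6): 39 + 6 = 45
  Event 9 (restock 31): 45 + 31 = 76
  Event 10 (return 3): 76 + 3 = 79
  Event 11 (sale 17): sell min(17,79)=17. stock: 79 - 17 = 62. total_sold = 54
  Event 12 (adjust +6): 62 + 6 = 68
  Event 13 (sale 12): sell min(12,68)=12. stock: 68 - 12 = 56. total_sold = 66
  Event 14 (sale 22): sell min(22,56)=22. stock: 56 - 22 = 34. total_sold = 88
Final: stock = 34, total_sold = 88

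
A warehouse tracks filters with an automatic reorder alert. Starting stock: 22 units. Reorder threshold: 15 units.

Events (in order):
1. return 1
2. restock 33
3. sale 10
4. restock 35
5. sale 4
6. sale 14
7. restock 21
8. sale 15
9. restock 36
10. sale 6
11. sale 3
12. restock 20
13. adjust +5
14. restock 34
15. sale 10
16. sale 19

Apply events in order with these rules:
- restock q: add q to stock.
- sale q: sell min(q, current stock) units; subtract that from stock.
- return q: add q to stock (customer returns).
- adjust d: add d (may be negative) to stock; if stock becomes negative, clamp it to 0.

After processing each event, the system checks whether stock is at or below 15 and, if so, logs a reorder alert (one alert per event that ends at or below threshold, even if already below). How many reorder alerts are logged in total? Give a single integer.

Answer: 0

Derivation:
Processing events:
Start: stock = 22
  Event 1 (return 1): 22 + 1 = 23
  Event 2 (restock 33): 23 + 33 = 56
  Event 3 (sale 10): sell min(10,56)=10. stock: 56 - 10 = 46. total_sold = 10
  Event 4 (restock 35): 46 + 35 = 81
  Event 5 (sale 4): sell min(4,81)=4. stock: 81 - 4 = 77. total_sold = 14
  Event 6 (sale 14): sell min(14,77)=14. stock: 77 - 14 = 63. total_sold = 28
  Event 7 (restock 21): 63 + 21 = 84
  Event 8 (sale 15): sell min(15,84)=15. stock: 84 - 15 = 69. total_sold = 43
  Event 9 (restock 36): 69 + 36 = 105
  Event 10 (sale 6): sell min(6,105)=6. stock: 105 - 6 = 99. total_sold = 49
  Event 11 (sale 3): sell min(3,99)=3. stock: 99 - 3 = 96. total_sold = 52
  Event 12 (restock 20): 96 + 20 = 116
  Event 13 (adjust +5): 116 + 5 = 121
  Event 14 (restock 34): 121 + 34 = 155
  Event 15 (sale 10): sell min(10,155)=10. stock: 155 - 10 = 145. total_sold = 62
  Event 16 (sale 19): sell min(19,145)=19. stock: 145 - 19 = 126. total_sold = 81
Final: stock = 126, total_sold = 81

Checking against threshold 15:
  After event 1: stock=23 > 15
  After event 2: stock=56 > 15
  After event 3: stock=46 > 15
  After event 4: stock=81 > 15
  After event 5: stock=77 > 15
  After event 6: stock=63 > 15
  After event 7: stock=84 > 15
  After event 8: stock=69 > 15
  After event 9: stock=105 > 15
  After event 10: stock=99 > 15
  After event 11: stock=96 > 15
  After event 12: stock=116 > 15
  After event 13: stock=121 > 15
  After event 14: stock=155 > 15
  After event 15: stock=145 > 15
  After event 16: stock=126 > 15
Alert events: []. Count = 0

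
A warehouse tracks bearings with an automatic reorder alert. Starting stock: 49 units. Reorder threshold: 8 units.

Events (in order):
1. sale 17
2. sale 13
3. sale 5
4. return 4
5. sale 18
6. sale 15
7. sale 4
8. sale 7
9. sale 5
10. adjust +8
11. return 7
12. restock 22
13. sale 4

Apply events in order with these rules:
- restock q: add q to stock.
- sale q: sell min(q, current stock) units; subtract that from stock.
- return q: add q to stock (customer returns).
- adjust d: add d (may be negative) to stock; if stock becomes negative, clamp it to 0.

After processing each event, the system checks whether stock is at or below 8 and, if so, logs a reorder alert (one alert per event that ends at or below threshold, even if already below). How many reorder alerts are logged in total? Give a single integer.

Answer: 6

Derivation:
Processing events:
Start: stock = 49
  Event 1 (sale 17): sell min(17,49)=17. stock: 49 - 17 = 32. total_sold = 17
  Event 2 (sale 13): sell min(13,32)=13. stock: 32 - 13 = 19. total_sold = 30
  Event 3 (sale 5): sell min(5,19)=5. stock: 19 - 5 = 14. total_sold = 35
  Event 4 (return 4): 14 + 4 = 18
  Event 5 (sale 18): sell min(18,18)=18. stock: 18 - 18 = 0. total_sold = 53
  Event 6 (sale 15): sell min(15,0)=0. stock: 0 - 0 = 0. total_sold = 53
  Event 7 (sale 4): sell min(4,0)=0. stock: 0 - 0 = 0. total_sold = 53
  Event 8 (sale 7): sell min(7,0)=0. stock: 0 - 0 = 0. total_sold = 53
  Event 9 (sale 5): sell min(5,0)=0. stock: 0 - 0 = 0. total_sold = 53
  Event 10 (adjust +8): 0 + 8 = 8
  Event 11 (return 7): 8 + 7 = 15
  Event 12 (restock 22): 15 + 22 = 37
  Event 13 (sale 4): sell min(4,37)=4. stock: 37 - 4 = 33. total_sold = 57
Final: stock = 33, total_sold = 57

Checking against threshold 8:
  After event 1: stock=32 > 8
  After event 2: stock=19 > 8
  After event 3: stock=14 > 8
  After event 4: stock=18 > 8
  After event 5: stock=0 <= 8 -> ALERT
  After event 6: stock=0 <= 8 -> ALERT
  After event 7: stock=0 <= 8 -> ALERT
  After event 8: stock=0 <= 8 -> ALERT
  After event 9: stock=0 <= 8 -> ALERT
  After event 10: stock=8 <= 8 -> ALERT
  After event 11: stock=15 > 8
  After event 12: stock=37 > 8
  After event 13: stock=33 > 8
Alert events: [5, 6, 7, 8, 9, 10]. Count = 6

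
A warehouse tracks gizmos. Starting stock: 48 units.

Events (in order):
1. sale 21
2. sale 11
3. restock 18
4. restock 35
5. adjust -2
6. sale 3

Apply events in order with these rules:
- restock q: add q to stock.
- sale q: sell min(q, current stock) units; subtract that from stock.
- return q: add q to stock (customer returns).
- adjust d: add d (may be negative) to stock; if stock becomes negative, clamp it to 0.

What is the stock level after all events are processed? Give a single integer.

Answer: 64

Derivation:
Processing events:
Start: stock = 48
  Event 1 (sale 21): sell min(21,48)=21. stock: 48 - 21 = 27. total_sold = 21
  Event 2 (sale 11): sell min(11,27)=11. stock: 27 - 11 = 16. total_sold = 32
  Event 3 (restock 18): 16 + 18 = 34
  Event 4 (restock 35): 34 + 35 = 69
  Event 5 (adjust -2): 69 + -2 = 67
  Event 6 (sale 3): sell min(3,67)=3. stock: 67 - 3 = 64. total_sold = 35
Final: stock = 64, total_sold = 35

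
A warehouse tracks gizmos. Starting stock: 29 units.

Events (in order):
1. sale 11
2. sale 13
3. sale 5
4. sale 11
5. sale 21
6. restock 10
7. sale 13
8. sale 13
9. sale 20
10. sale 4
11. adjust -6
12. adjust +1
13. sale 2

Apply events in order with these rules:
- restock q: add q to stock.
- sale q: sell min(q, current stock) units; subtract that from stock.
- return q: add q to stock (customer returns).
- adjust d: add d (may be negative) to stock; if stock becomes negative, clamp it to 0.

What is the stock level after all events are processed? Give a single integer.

Processing events:
Start: stock = 29
  Event 1 (sale 11): sell min(11,29)=11. stock: 29 - 11 = 18. total_sold = 11
  Event 2 (sale 13): sell min(13,18)=13. stock: 18 - 13 = 5. total_sold = 24
  Event 3 (sale 5): sell min(5,5)=5. stock: 5 - 5 = 0. total_sold = 29
  Event 4 (sale 11): sell min(11,0)=0. stock: 0 - 0 = 0. total_sold = 29
  Event 5 (sale 21): sell min(21,0)=0. stock: 0 - 0 = 0. total_sold = 29
  Event 6 (restock 10): 0 + 10 = 10
  Event 7 (sale 13): sell min(13,10)=10. stock: 10 - 10 = 0. total_sold = 39
  Event 8 (sale 13): sell min(13,0)=0. stock: 0 - 0 = 0. total_sold = 39
  Event 9 (sale 20): sell min(20,0)=0. stock: 0 - 0 = 0. total_sold = 39
  Event 10 (sale 4): sell min(4,0)=0. stock: 0 - 0 = 0. total_sold = 39
  Event 11 (adjust -6): 0 + -6 = 0 (clamped to 0)
  Event 12 (adjust +1): 0 + 1 = 1
  Event 13 (sale 2): sell min(2,1)=1. stock: 1 - 1 = 0. total_sold = 40
Final: stock = 0, total_sold = 40

Answer: 0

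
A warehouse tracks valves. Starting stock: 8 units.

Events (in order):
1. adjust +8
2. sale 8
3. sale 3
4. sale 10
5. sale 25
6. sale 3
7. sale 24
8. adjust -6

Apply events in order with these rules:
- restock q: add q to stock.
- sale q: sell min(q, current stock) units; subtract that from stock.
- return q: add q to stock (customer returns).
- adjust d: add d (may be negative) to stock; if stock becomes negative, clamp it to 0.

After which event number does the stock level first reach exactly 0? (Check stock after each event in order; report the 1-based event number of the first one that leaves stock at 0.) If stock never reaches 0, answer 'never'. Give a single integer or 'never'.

Processing events:
Start: stock = 8
  Event 1 (adjust +8): 8 + 8 = 16
  Event 2 (sale 8): sell min(8,16)=8. stock: 16 - 8 = 8. total_sold = 8
  Event 3 (sale 3): sell min(3,8)=3. stock: 8 - 3 = 5. total_sold = 11
  Event 4 (sale 10): sell min(10,5)=5. stock: 5 - 5 = 0. total_sold = 16
  Event 5 (sale 25): sell min(25,0)=0. stock: 0 - 0 = 0. total_sold = 16
  Event 6 (sale 3): sell min(3,0)=0. stock: 0 - 0 = 0. total_sold = 16
  Event 7 (sale 24): sell min(24,0)=0. stock: 0 - 0 = 0. total_sold = 16
  Event 8 (adjust -6): 0 + -6 = 0 (clamped to 0)
Final: stock = 0, total_sold = 16

First zero at event 4.

Answer: 4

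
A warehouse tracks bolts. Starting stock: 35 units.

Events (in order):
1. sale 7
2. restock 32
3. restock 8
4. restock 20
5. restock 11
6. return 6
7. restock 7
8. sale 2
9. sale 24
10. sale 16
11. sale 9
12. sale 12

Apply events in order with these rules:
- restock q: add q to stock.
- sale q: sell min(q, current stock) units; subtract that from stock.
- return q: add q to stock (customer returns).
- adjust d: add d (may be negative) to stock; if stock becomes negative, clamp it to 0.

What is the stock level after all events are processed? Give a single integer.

Answer: 49

Derivation:
Processing events:
Start: stock = 35
  Event 1 (sale 7): sell min(7,35)=7. stock: 35 - 7 = 28. total_sold = 7
  Event 2 (restock 32): 28 + 32 = 60
  Event 3 (restock 8): 60 + 8 = 68
  Event 4 (restock 20): 68 + 20 = 88
  Event 5 (restock 11): 88 + 11 = 99
  Event 6 (return 6): 99 + 6 = 105
  Event 7 (restock 7): 105 + 7 = 112
  Event 8 (sale 2): sell min(2,112)=2. stock: 112 - 2 = 110. total_sold = 9
  Event 9 (sale 24): sell min(24,110)=24. stock: 110 - 24 = 86. total_sold = 33
  Event 10 (sale 16): sell min(16,86)=16. stock: 86 - 16 = 70. total_sold = 49
  Event 11 (sale 9): sell min(9,70)=9. stock: 70 - 9 = 61. total_sold = 58
  Event 12 (sale 12): sell min(12,61)=12. stock: 61 - 12 = 49. total_sold = 70
Final: stock = 49, total_sold = 70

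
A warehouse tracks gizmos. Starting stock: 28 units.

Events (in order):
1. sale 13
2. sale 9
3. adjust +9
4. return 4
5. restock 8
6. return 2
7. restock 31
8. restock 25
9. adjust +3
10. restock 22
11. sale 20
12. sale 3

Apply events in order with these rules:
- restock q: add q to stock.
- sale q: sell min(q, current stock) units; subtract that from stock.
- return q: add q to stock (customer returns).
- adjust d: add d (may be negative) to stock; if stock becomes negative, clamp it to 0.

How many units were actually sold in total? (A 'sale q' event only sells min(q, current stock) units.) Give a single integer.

Processing events:
Start: stock = 28
  Event 1 (sale 13): sell min(13,28)=13. stock: 28 - 13 = 15. total_sold = 13
  Event 2 (sale 9): sell min(9,15)=9. stock: 15 - 9 = 6. total_sold = 22
  Event 3 (adjust +9): 6 + 9 = 15
  Event 4 (return 4): 15 + 4 = 19
  Event 5 (restock 8): 19 + 8 = 27
  Event 6 (return 2): 27 + 2 = 29
  Event 7 (restock 31): 29 + 31 = 60
  Event 8 (restock 25): 60 + 25 = 85
  Event 9 (adjust +3): 85 + 3 = 88
  Event 10 (restock 22): 88 + 22 = 110
  Event 11 (sale 20): sell min(20,110)=20. stock: 110 - 20 = 90. total_sold = 42
  Event 12 (sale 3): sell min(3,90)=3. stock: 90 - 3 = 87. total_sold = 45
Final: stock = 87, total_sold = 45

Answer: 45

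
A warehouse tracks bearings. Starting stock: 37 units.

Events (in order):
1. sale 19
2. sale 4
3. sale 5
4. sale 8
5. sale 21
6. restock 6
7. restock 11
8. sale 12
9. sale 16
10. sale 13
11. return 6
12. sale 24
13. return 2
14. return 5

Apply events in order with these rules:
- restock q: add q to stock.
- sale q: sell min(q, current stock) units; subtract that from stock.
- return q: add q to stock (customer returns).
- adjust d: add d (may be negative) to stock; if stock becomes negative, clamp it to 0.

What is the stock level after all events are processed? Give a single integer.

Answer: 7

Derivation:
Processing events:
Start: stock = 37
  Event 1 (sale 19): sell min(19,37)=19. stock: 37 - 19 = 18. total_sold = 19
  Event 2 (sale 4): sell min(4,18)=4. stock: 18 - 4 = 14. total_sold = 23
  Event 3 (sale 5): sell min(5,14)=5. stock: 14 - 5 = 9. total_sold = 28
  Event 4 (sale 8): sell min(8,9)=8. stock: 9 - 8 = 1. total_sold = 36
  Event 5 (sale 21): sell min(21,1)=1. stock: 1 - 1 = 0. total_sold = 37
  Event 6 (restock 6): 0 + 6 = 6
  Event 7 (restock 11): 6 + 11 = 17
  Event 8 (sale 12): sell min(12,17)=12. stock: 17 - 12 = 5. total_sold = 49
  Event 9 (sale 16): sell min(16,5)=5. stock: 5 - 5 = 0. total_sold = 54
  Event 10 (sale 13): sell min(13,0)=0. stock: 0 - 0 = 0. total_sold = 54
  Event 11 (return 6): 0 + 6 = 6
  Event 12 (sale 24): sell min(24,6)=6. stock: 6 - 6 = 0. total_sold = 60
  Event 13 (return 2): 0 + 2 = 2
  Event 14 (return 5): 2 + 5 = 7
Final: stock = 7, total_sold = 60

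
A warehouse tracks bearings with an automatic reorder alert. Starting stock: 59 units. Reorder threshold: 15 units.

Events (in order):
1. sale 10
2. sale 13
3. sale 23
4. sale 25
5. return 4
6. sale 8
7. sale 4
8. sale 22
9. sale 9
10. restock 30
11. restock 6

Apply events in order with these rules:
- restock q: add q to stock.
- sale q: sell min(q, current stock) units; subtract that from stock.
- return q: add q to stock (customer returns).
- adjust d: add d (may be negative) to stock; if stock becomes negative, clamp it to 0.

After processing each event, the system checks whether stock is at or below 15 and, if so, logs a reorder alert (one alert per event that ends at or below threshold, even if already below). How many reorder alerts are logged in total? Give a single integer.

Processing events:
Start: stock = 59
  Event 1 (sale 10): sell min(10,59)=10. stock: 59 - 10 = 49. total_sold = 10
  Event 2 (sale 13): sell min(13,49)=13. stock: 49 - 13 = 36. total_sold = 23
  Event 3 (sale 23): sell min(23,36)=23. stock: 36 - 23 = 13. total_sold = 46
  Event 4 (sale 25): sell min(25,13)=13. stock: 13 - 13 = 0. total_sold = 59
  Event 5 (return 4): 0 + 4 = 4
  Event 6 (sale 8): sell min(8,4)=4. stock: 4 - 4 = 0. total_sold = 63
  Event 7 (sale 4): sell min(4,0)=0. stock: 0 - 0 = 0. total_sold = 63
  Event 8 (sale 22): sell min(22,0)=0. stock: 0 - 0 = 0. total_sold = 63
  Event 9 (sale 9): sell min(9,0)=0. stock: 0 - 0 = 0. total_sold = 63
  Event 10 (restock 30): 0 + 30 = 30
  Event 11 (restock 6): 30 + 6 = 36
Final: stock = 36, total_sold = 63

Checking against threshold 15:
  After event 1: stock=49 > 15
  After event 2: stock=36 > 15
  After event 3: stock=13 <= 15 -> ALERT
  After event 4: stock=0 <= 15 -> ALERT
  After event 5: stock=4 <= 15 -> ALERT
  After event 6: stock=0 <= 15 -> ALERT
  After event 7: stock=0 <= 15 -> ALERT
  After event 8: stock=0 <= 15 -> ALERT
  After event 9: stock=0 <= 15 -> ALERT
  After event 10: stock=30 > 15
  After event 11: stock=36 > 15
Alert events: [3, 4, 5, 6, 7, 8, 9]. Count = 7

Answer: 7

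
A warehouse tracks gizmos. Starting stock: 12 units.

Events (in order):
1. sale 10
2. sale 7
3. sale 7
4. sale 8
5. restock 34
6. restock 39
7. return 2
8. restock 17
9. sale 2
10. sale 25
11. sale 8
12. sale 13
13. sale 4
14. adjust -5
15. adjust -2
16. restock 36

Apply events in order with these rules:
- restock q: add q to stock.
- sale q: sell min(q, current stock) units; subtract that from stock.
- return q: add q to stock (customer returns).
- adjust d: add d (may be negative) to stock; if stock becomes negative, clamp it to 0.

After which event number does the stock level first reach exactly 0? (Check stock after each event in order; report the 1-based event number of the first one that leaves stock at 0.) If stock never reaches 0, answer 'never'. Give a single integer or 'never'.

Answer: 2

Derivation:
Processing events:
Start: stock = 12
  Event 1 (sale 10): sell min(10,12)=10. stock: 12 - 10 = 2. total_sold = 10
  Event 2 (sale 7): sell min(7,2)=2. stock: 2 - 2 = 0. total_sold = 12
  Event 3 (sale 7): sell min(7,0)=0. stock: 0 - 0 = 0. total_sold = 12
  Event 4 (sale 8): sell min(8,0)=0. stock: 0 - 0 = 0. total_sold = 12
  Event 5 (restock 34): 0 + 34 = 34
  Event 6 (restock 39): 34 + 39 = 73
  Event 7 (return 2): 73 + 2 = 75
  Event 8 (restock 17): 75 + 17 = 92
  Event 9 (sale 2): sell min(2,92)=2. stock: 92 - 2 = 90. total_sold = 14
  Event 10 (sale 25): sell min(25,90)=25. stock: 90 - 25 = 65. total_sold = 39
  Event 11 (sale 8): sell min(8,65)=8. stock: 65 - 8 = 57. total_sold = 47
  Event 12 (sale 13): sell min(13,57)=13. stock: 57 - 13 = 44. total_sold = 60
  Event 13 (sale 4): sell min(4,44)=4. stock: 44 - 4 = 40. total_sold = 64
  Event 14 (adjust -5): 40 + -5 = 35
  Event 15 (adjust -2): 35 + -2 = 33
  Event 16 (restock 36): 33 + 36 = 69
Final: stock = 69, total_sold = 64

First zero at event 2.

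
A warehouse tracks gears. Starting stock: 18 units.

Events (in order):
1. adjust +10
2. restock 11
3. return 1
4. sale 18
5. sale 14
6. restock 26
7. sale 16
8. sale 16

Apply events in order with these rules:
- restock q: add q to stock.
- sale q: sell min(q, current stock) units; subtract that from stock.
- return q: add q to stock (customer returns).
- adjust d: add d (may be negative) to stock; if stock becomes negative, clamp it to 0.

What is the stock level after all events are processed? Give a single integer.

Answer: 2

Derivation:
Processing events:
Start: stock = 18
  Event 1 (adjust +10): 18 + 10 = 28
  Event 2 (restock 11): 28 + 11 = 39
  Event 3 (return 1): 39 + 1 = 40
  Event 4 (sale 18): sell min(18,40)=18. stock: 40 - 18 = 22. total_sold = 18
  Event 5 (sale 14): sell min(14,22)=14. stock: 22 - 14 = 8. total_sold = 32
  Event 6 (restock 26): 8 + 26 = 34
  Event 7 (sale 16): sell min(16,34)=16. stock: 34 - 16 = 18. total_sold = 48
  Event 8 (sale 16): sell min(16,18)=16. stock: 18 - 16 = 2. total_sold = 64
Final: stock = 2, total_sold = 64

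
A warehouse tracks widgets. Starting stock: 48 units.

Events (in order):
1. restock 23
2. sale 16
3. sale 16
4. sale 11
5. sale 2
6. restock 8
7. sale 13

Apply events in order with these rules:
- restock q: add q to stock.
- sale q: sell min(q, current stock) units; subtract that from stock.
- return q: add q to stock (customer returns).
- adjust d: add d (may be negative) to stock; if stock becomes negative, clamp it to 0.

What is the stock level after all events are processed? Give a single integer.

Answer: 21

Derivation:
Processing events:
Start: stock = 48
  Event 1 (restock 23): 48 + 23 = 71
  Event 2 (sale 16): sell min(16,71)=16. stock: 71 - 16 = 55. total_sold = 16
  Event 3 (sale 16): sell min(16,55)=16. stock: 55 - 16 = 39. total_sold = 32
  Event 4 (sale 11): sell min(11,39)=11. stock: 39 - 11 = 28. total_sold = 43
  Event 5 (sale 2): sell min(2,28)=2. stock: 28 - 2 = 26. total_sold = 45
  Event 6 (restock 8): 26 + 8 = 34
  Event 7 (sale 13): sell min(13,34)=13. stock: 34 - 13 = 21. total_sold = 58
Final: stock = 21, total_sold = 58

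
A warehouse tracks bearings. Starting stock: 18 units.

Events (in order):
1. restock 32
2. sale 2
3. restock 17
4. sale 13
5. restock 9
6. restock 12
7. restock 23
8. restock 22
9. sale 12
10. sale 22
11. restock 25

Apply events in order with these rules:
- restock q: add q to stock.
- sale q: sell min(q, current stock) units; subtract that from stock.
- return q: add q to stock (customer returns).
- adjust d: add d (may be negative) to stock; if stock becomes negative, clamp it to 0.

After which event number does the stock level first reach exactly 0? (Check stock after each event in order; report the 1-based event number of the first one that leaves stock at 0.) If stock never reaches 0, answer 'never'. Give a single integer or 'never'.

Answer: never

Derivation:
Processing events:
Start: stock = 18
  Event 1 (restock 32): 18 + 32 = 50
  Event 2 (sale 2): sell min(2,50)=2. stock: 50 - 2 = 48. total_sold = 2
  Event 3 (restock 17): 48 + 17 = 65
  Event 4 (sale 13): sell min(13,65)=13. stock: 65 - 13 = 52. total_sold = 15
  Event 5 (restock 9): 52 + 9 = 61
  Event 6 (restock 12): 61 + 12 = 73
  Event 7 (restock 23): 73 + 23 = 96
  Event 8 (restock 22): 96 + 22 = 118
  Event 9 (sale 12): sell min(12,118)=12. stock: 118 - 12 = 106. total_sold = 27
  Event 10 (sale 22): sell min(22,106)=22. stock: 106 - 22 = 84. total_sold = 49
  Event 11 (restock 25): 84 + 25 = 109
Final: stock = 109, total_sold = 49

Stock never reaches 0.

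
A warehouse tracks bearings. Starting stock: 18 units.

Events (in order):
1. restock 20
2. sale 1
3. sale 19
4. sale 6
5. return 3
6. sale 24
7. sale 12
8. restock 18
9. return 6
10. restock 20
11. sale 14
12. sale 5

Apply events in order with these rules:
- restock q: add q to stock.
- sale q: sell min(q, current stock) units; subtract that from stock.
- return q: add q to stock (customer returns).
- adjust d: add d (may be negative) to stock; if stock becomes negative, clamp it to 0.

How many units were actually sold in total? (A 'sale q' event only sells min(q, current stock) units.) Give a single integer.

Answer: 60

Derivation:
Processing events:
Start: stock = 18
  Event 1 (restock 20): 18 + 20 = 38
  Event 2 (sale 1): sell min(1,38)=1. stock: 38 - 1 = 37. total_sold = 1
  Event 3 (sale 19): sell min(19,37)=19. stock: 37 - 19 = 18. total_sold = 20
  Event 4 (sale 6): sell min(6,18)=6. stock: 18 - 6 = 12. total_sold = 26
  Event 5 (return 3): 12 + 3 = 15
  Event 6 (sale 24): sell min(24,15)=15. stock: 15 - 15 = 0. total_sold = 41
  Event 7 (sale 12): sell min(12,0)=0. stock: 0 - 0 = 0. total_sold = 41
  Event 8 (restock 18): 0 + 18 = 18
  Event 9 (return 6): 18 + 6 = 24
  Event 10 (restock 20): 24 + 20 = 44
  Event 11 (sale 14): sell min(14,44)=14. stock: 44 - 14 = 30. total_sold = 55
  Event 12 (sale 5): sell min(5,30)=5. stock: 30 - 5 = 25. total_sold = 60
Final: stock = 25, total_sold = 60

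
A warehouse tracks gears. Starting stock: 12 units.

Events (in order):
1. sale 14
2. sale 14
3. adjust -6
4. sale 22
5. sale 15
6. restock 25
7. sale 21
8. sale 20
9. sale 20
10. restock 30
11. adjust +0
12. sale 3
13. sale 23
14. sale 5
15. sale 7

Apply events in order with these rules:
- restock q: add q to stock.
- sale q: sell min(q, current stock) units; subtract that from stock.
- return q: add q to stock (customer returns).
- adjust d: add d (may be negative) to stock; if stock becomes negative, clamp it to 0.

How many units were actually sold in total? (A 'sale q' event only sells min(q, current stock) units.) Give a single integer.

Processing events:
Start: stock = 12
  Event 1 (sale 14): sell min(14,12)=12. stock: 12 - 12 = 0. total_sold = 12
  Event 2 (sale 14): sell min(14,0)=0. stock: 0 - 0 = 0. total_sold = 12
  Event 3 (adjust -6): 0 + -6 = 0 (clamped to 0)
  Event 4 (sale 22): sell min(22,0)=0. stock: 0 - 0 = 0. total_sold = 12
  Event 5 (sale 15): sell min(15,0)=0. stock: 0 - 0 = 0. total_sold = 12
  Event 6 (restock 25): 0 + 25 = 25
  Event 7 (sale 21): sell min(21,25)=21. stock: 25 - 21 = 4. total_sold = 33
  Event 8 (sale 20): sell min(20,4)=4. stock: 4 - 4 = 0. total_sold = 37
  Event 9 (sale 20): sell min(20,0)=0. stock: 0 - 0 = 0. total_sold = 37
  Event 10 (restock 30): 0 + 30 = 30
  Event 11 (adjust +0): 30 + 0 = 30
  Event 12 (sale 3): sell min(3,30)=3. stock: 30 - 3 = 27. total_sold = 40
  Event 13 (sale 23): sell min(23,27)=23. stock: 27 - 23 = 4. total_sold = 63
  Event 14 (sale 5): sell min(5,4)=4. stock: 4 - 4 = 0. total_sold = 67
  Event 15 (sale 7): sell min(7,0)=0. stock: 0 - 0 = 0. total_sold = 67
Final: stock = 0, total_sold = 67

Answer: 67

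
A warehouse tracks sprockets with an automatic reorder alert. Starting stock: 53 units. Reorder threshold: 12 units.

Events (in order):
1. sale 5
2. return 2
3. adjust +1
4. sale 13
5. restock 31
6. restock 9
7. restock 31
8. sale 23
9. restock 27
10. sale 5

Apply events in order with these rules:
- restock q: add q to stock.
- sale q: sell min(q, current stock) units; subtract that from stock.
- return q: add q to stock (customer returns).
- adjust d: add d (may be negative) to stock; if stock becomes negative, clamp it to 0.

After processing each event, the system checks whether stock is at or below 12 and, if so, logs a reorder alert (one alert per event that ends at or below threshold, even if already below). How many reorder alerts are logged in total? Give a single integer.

Answer: 0

Derivation:
Processing events:
Start: stock = 53
  Event 1 (sale 5): sell min(5,53)=5. stock: 53 - 5 = 48. total_sold = 5
  Event 2 (return 2): 48 + 2 = 50
  Event 3 (adjust +1): 50 + 1 = 51
  Event 4 (sale 13): sell min(13,51)=13. stock: 51 - 13 = 38. total_sold = 18
  Event 5 (restock 31): 38 + 31 = 69
  Event 6 (restock 9): 69 + 9 = 78
  Event 7 (restock 31): 78 + 31 = 109
  Event 8 (sale 23): sell min(23,109)=23. stock: 109 - 23 = 86. total_sold = 41
  Event 9 (restock 27): 86 + 27 = 113
  Event 10 (sale 5): sell min(5,113)=5. stock: 113 - 5 = 108. total_sold = 46
Final: stock = 108, total_sold = 46

Checking against threshold 12:
  After event 1: stock=48 > 12
  After event 2: stock=50 > 12
  After event 3: stock=51 > 12
  After event 4: stock=38 > 12
  After event 5: stock=69 > 12
  After event 6: stock=78 > 12
  After event 7: stock=109 > 12
  After event 8: stock=86 > 12
  After event 9: stock=113 > 12
  After event 10: stock=108 > 12
Alert events: []. Count = 0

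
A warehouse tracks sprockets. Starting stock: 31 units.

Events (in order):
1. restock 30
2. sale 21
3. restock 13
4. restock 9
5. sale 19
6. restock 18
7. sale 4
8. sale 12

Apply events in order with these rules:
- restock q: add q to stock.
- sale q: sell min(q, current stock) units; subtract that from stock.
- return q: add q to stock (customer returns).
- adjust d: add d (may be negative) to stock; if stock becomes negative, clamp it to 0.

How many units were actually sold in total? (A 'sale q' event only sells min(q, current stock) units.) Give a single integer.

Answer: 56

Derivation:
Processing events:
Start: stock = 31
  Event 1 (restock 30): 31 + 30 = 61
  Event 2 (sale 21): sell min(21,61)=21. stock: 61 - 21 = 40. total_sold = 21
  Event 3 (restock 13): 40 + 13 = 53
  Event 4 (restock 9): 53 + 9 = 62
  Event 5 (sale 19): sell min(19,62)=19. stock: 62 - 19 = 43. total_sold = 40
  Event 6 (restock 18): 43 + 18 = 61
  Event 7 (sale 4): sell min(4,61)=4. stock: 61 - 4 = 57. total_sold = 44
  Event 8 (sale 12): sell min(12,57)=12. stock: 57 - 12 = 45. total_sold = 56
Final: stock = 45, total_sold = 56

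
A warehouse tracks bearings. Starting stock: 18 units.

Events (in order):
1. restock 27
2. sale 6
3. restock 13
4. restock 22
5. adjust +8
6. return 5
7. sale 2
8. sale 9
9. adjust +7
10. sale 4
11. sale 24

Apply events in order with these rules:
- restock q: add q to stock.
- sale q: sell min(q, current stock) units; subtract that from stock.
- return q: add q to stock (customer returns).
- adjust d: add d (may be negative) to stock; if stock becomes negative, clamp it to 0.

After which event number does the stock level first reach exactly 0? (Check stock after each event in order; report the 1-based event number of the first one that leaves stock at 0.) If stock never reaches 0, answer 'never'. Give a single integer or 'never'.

Answer: never

Derivation:
Processing events:
Start: stock = 18
  Event 1 (restock 27): 18 + 27 = 45
  Event 2 (sale 6): sell min(6,45)=6. stock: 45 - 6 = 39. total_sold = 6
  Event 3 (restock 13): 39 + 13 = 52
  Event 4 (restock 22): 52 + 22 = 74
  Event 5 (adjust +8): 74 + 8 = 82
  Event 6 (return 5): 82 + 5 = 87
  Event 7 (sale 2): sell min(2,87)=2. stock: 87 - 2 = 85. total_sold = 8
  Event 8 (sale 9): sell min(9,85)=9. stock: 85 - 9 = 76. total_sold = 17
  Event 9 (adjust +7): 76 + 7 = 83
  Event 10 (sale 4): sell min(4,83)=4. stock: 83 - 4 = 79. total_sold = 21
  Event 11 (sale 24): sell min(24,79)=24. stock: 79 - 24 = 55. total_sold = 45
Final: stock = 55, total_sold = 45

Stock never reaches 0.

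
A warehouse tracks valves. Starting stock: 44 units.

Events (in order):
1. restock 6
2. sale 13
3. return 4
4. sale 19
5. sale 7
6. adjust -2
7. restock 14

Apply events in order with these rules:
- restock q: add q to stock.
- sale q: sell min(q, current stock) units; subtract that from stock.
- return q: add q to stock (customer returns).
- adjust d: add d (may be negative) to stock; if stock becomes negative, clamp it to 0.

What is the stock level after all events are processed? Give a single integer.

Answer: 27

Derivation:
Processing events:
Start: stock = 44
  Event 1 (restock 6): 44 + 6 = 50
  Event 2 (sale 13): sell min(13,50)=13. stock: 50 - 13 = 37. total_sold = 13
  Event 3 (return 4): 37 + 4 = 41
  Event 4 (sale 19): sell min(19,41)=19. stock: 41 - 19 = 22. total_sold = 32
  Event 5 (sale 7): sell min(7,22)=7. stock: 22 - 7 = 15. total_sold = 39
  Event 6 (adjust -2): 15 + -2 = 13
  Event 7 (restock 14): 13 + 14 = 27
Final: stock = 27, total_sold = 39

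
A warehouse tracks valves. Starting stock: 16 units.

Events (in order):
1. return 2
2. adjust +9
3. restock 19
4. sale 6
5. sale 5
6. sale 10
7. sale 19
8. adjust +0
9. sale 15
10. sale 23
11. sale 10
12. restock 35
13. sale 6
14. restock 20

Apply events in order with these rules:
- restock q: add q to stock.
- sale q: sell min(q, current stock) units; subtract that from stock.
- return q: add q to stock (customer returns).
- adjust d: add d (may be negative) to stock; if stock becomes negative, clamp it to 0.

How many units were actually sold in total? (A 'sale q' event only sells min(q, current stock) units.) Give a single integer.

Processing events:
Start: stock = 16
  Event 1 (return 2): 16 + 2 = 18
  Event 2 (adjust +9): 18 + 9 = 27
  Event 3 (restock 19): 27 + 19 = 46
  Event 4 (sale 6): sell min(6,46)=6. stock: 46 - 6 = 40. total_sold = 6
  Event 5 (sale 5): sell min(5,40)=5. stock: 40 - 5 = 35. total_sold = 11
  Event 6 (sale 10): sell min(10,35)=10. stock: 35 - 10 = 25. total_sold = 21
  Event 7 (sale 19): sell min(19,25)=19. stock: 25 - 19 = 6. total_sold = 40
  Event 8 (adjust +0): 6 + 0 = 6
  Event 9 (sale 15): sell min(15,6)=6. stock: 6 - 6 = 0. total_sold = 46
  Event 10 (sale 23): sell min(23,0)=0. stock: 0 - 0 = 0. total_sold = 46
  Event 11 (sale 10): sell min(10,0)=0. stock: 0 - 0 = 0. total_sold = 46
  Event 12 (restock 35): 0 + 35 = 35
  Event 13 (sale 6): sell min(6,35)=6. stock: 35 - 6 = 29. total_sold = 52
  Event 14 (restock 20): 29 + 20 = 49
Final: stock = 49, total_sold = 52

Answer: 52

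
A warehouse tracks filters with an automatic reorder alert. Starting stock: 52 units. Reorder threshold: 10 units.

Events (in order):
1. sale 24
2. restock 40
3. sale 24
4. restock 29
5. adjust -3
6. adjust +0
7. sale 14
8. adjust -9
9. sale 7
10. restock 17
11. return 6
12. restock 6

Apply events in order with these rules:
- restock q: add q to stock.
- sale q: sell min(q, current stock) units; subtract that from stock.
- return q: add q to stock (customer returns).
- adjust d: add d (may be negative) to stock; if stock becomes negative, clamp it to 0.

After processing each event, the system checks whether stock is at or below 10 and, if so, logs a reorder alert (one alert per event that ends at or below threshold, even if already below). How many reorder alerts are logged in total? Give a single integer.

Processing events:
Start: stock = 52
  Event 1 (sale 24): sell min(24,52)=24. stock: 52 - 24 = 28. total_sold = 24
  Event 2 (restock 40): 28 + 40 = 68
  Event 3 (sale 24): sell min(24,68)=24. stock: 68 - 24 = 44. total_sold = 48
  Event 4 (restock 29): 44 + 29 = 73
  Event 5 (adjust -3): 73 + -3 = 70
  Event 6 (adjust +0): 70 + 0 = 70
  Event 7 (sale 14): sell min(14,70)=14. stock: 70 - 14 = 56. total_sold = 62
  Event 8 (adjust -9): 56 + -9 = 47
  Event 9 (sale 7): sell min(7,47)=7. stock: 47 - 7 = 40. total_sold = 69
  Event 10 (restock 17): 40 + 17 = 57
  Event 11 (return 6): 57 + 6 = 63
  Event 12 (restock 6): 63 + 6 = 69
Final: stock = 69, total_sold = 69

Checking against threshold 10:
  After event 1: stock=28 > 10
  After event 2: stock=68 > 10
  After event 3: stock=44 > 10
  After event 4: stock=73 > 10
  After event 5: stock=70 > 10
  After event 6: stock=70 > 10
  After event 7: stock=56 > 10
  After event 8: stock=47 > 10
  After event 9: stock=40 > 10
  After event 10: stock=57 > 10
  After event 11: stock=63 > 10
  After event 12: stock=69 > 10
Alert events: []. Count = 0

Answer: 0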